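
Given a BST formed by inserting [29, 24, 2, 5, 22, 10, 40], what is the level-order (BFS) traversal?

Tree insertion order: [29, 24, 2, 5, 22, 10, 40]
Tree (level-order array): [29, 24, 40, 2, None, None, None, None, 5, None, 22, 10]
BFS from the root, enqueuing left then right child of each popped node:
  queue [29] -> pop 29, enqueue [24, 40], visited so far: [29]
  queue [24, 40] -> pop 24, enqueue [2], visited so far: [29, 24]
  queue [40, 2] -> pop 40, enqueue [none], visited so far: [29, 24, 40]
  queue [2] -> pop 2, enqueue [5], visited so far: [29, 24, 40, 2]
  queue [5] -> pop 5, enqueue [22], visited so far: [29, 24, 40, 2, 5]
  queue [22] -> pop 22, enqueue [10], visited so far: [29, 24, 40, 2, 5, 22]
  queue [10] -> pop 10, enqueue [none], visited so far: [29, 24, 40, 2, 5, 22, 10]
Result: [29, 24, 40, 2, 5, 22, 10]


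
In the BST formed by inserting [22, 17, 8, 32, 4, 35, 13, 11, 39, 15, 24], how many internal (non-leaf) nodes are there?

Tree built from: [22, 17, 8, 32, 4, 35, 13, 11, 39, 15, 24]
Tree (level-order array): [22, 17, 32, 8, None, 24, 35, 4, 13, None, None, None, 39, None, None, 11, 15]
Rule: An internal node has at least one child.
Per-node child counts:
  node 22: 2 child(ren)
  node 17: 1 child(ren)
  node 8: 2 child(ren)
  node 4: 0 child(ren)
  node 13: 2 child(ren)
  node 11: 0 child(ren)
  node 15: 0 child(ren)
  node 32: 2 child(ren)
  node 24: 0 child(ren)
  node 35: 1 child(ren)
  node 39: 0 child(ren)
Matching nodes: [22, 17, 8, 13, 32, 35]
Count of internal (non-leaf) nodes: 6


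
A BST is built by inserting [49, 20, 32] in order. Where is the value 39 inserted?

Starting tree (level order): [49, 20, None, None, 32]
Insertion path: 49 -> 20 -> 32
Result: insert 39 as right child of 32
Final tree (level order): [49, 20, None, None, 32, None, 39]


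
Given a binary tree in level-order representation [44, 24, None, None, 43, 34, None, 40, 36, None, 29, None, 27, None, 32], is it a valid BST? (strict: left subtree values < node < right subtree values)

Level-order array: [44, 24, None, None, 43, 34, None, 40, 36, None, 29, None, 27, None, 32]
Validate using subtree bounds (lo, hi): at each node, require lo < value < hi,
then recurse left with hi=value and right with lo=value.
Preorder trace (stopping at first violation):
  at node 44 with bounds (-inf, +inf): OK
  at node 24 with bounds (-inf, 44): OK
  at node 43 with bounds (24, 44): OK
  at node 34 with bounds (24, 43): OK
  at node 40 with bounds (24, 34): VIOLATION
Node 40 violates its bound: not (24 < 40 < 34).
Result: Not a valid BST


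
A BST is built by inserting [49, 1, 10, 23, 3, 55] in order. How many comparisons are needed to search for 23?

Search path for 23: 49 -> 1 -> 10 -> 23
Found: True
Comparisons: 4


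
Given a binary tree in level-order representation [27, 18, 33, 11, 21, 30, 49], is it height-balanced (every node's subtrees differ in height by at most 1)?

Tree (level-order array): [27, 18, 33, 11, 21, 30, 49]
Definition: a tree is height-balanced if, at every node, |h(left) - h(right)| <= 1 (empty subtree has height -1).
Bottom-up per-node check:
  node 11: h_left=-1, h_right=-1, diff=0 [OK], height=0
  node 21: h_left=-1, h_right=-1, diff=0 [OK], height=0
  node 18: h_left=0, h_right=0, diff=0 [OK], height=1
  node 30: h_left=-1, h_right=-1, diff=0 [OK], height=0
  node 49: h_left=-1, h_right=-1, diff=0 [OK], height=0
  node 33: h_left=0, h_right=0, diff=0 [OK], height=1
  node 27: h_left=1, h_right=1, diff=0 [OK], height=2
All nodes satisfy the balance condition.
Result: Balanced


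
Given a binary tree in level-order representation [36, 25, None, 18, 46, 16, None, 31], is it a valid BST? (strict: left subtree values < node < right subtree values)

Level-order array: [36, 25, None, 18, 46, 16, None, 31]
Validate using subtree bounds (lo, hi): at each node, require lo < value < hi,
then recurse left with hi=value and right with lo=value.
Preorder trace (stopping at first violation):
  at node 36 with bounds (-inf, +inf): OK
  at node 25 with bounds (-inf, 36): OK
  at node 18 with bounds (-inf, 25): OK
  at node 16 with bounds (-inf, 18): OK
  at node 46 with bounds (25, 36): VIOLATION
Node 46 violates its bound: not (25 < 46 < 36).
Result: Not a valid BST


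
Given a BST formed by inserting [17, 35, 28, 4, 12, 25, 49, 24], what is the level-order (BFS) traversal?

Tree insertion order: [17, 35, 28, 4, 12, 25, 49, 24]
Tree (level-order array): [17, 4, 35, None, 12, 28, 49, None, None, 25, None, None, None, 24]
BFS from the root, enqueuing left then right child of each popped node:
  queue [17] -> pop 17, enqueue [4, 35], visited so far: [17]
  queue [4, 35] -> pop 4, enqueue [12], visited so far: [17, 4]
  queue [35, 12] -> pop 35, enqueue [28, 49], visited so far: [17, 4, 35]
  queue [12, 28, 49] -> pop 12, enqueue [none], visited so far: [17, 4, 35, 12]
  queue [28, 49] -> pop 28, enqueue [25], visited so far: [17, 4, 35, 12, 28]
  queue [49, 25] -> pop 49, enqueue [none], visited so far: [17, 4, 35, 12, 28, 49]
  queue [25] -> pop 25, enqueue [24], visited so far: [17, 4, 35, 12, 28, 49, 25]
  queue [24] -> pop 24, enqueue [none], visited so far: [17, 4, 35, 12, 28, 49, 25, 24]
Result: [17, 4, 35, 12, 28, 49, 25, 24]


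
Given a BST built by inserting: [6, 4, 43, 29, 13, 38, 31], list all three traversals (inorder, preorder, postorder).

Tree insertion order: [6, 4, 43, 29, 13, 38, 31]
Tree (level-order array): [6, 4, 43, None, None, 29, None, 13, 38, None, None, 31]
Inorder (L, root, R): [4, 6, 13, 29, 31, 38, 43]
Preorder (root, L, R): [6, 4, 43, 29, 13, 38, 31]
Postorder (L, R, root): [4, 13, 31, 38, 29, 43, 6]


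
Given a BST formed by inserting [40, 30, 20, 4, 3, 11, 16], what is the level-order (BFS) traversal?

Tree insertion order: [40, 30, 20, 4, 3, 11, 16]
Tree (level-order array): [40, 30, None, 20, None, 4, None, 3, 11, None, None, None, 16]
BFS from the root, enqueuing left then right child of each popped node:
  queue [40] -> pop 40, enqueue [30], visited so far: [40]
  queue [30] -> pop 30, enqueue [20], visited so far: [40, 30]
  queue [20] -> pop 20, enqueue [4], visited so far: [40, 30, 20]
  queue [4] -> pop 4, enqueue [3, 11], visited so far: [40, 30, 20, 4]
  queue [3, 11] -> pop 3, enqueue [none], visited so far: [40, 30, 20, 4, 3]
  queue [11] -> pop 11, enqueue [16], visited so far: [40, 30, 20, 4, 3, 11]
  queue [16] -> pop 16, enqueue [none], visited so far: [40, 30, 20, 4, 3, 11, 16]
Result: [40, 30, 20, 4, 3, 11, 16]


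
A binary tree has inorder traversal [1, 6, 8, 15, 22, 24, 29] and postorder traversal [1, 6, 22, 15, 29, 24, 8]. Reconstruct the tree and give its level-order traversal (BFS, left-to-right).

Inorder:   [1, 6, 8, 15, 22, 24, 29]
Postorder: [1, 6, 22, 15, 29, 24, 8]
Algorithm: postorder visits root last, so walk postorder right-to-left;
each value is the root of the current inorder slice — split it at that
value, recurse on the right subtree first, then the left.
Recursive splits:
  root=8; inorder splits into left=[1, 6], right=[15, 22, 24, 29]
  root=24; inorder splits into left=[15, 22], right=[29]
  root=29; inorder splits into left=[], right=[]
  root=15; inorder splits into left=[], right=[22]
  root=22; inorder splits into left=[], right=[]
  root=6; inorder splits into left=[1], right=[]
  root=1; inorder splits into left=[], right=[]
Reconstructed level-order: [8, 6, 24, 1, 15, 29, 22]


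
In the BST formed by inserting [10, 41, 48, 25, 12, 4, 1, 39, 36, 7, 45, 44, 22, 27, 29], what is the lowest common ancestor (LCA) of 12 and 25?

Tree insertion order: [10, 41, 48, 25, 12, 4, 1, 39, 36, 7, 45, 44, 22, 27, 29]
Tree (level-order array): [10, 4, 41, 1, 7, 25, 48, None, None, None, None, 12, 39, 45, None, None, 22, 36, None, 44, None, None, None, 27, None, None, None, None, 29]
In a BST, the LCA of p=12, q=25 is the first node v on the
root-to-leaf path with p <= v <= q (go left if both < v, right if both > v).
Walk from root:
  at 10: both 12 and 25 > 10, go right
  at 41: both 12 and 25 < 41, go left
  at 25: 12 <= 25 <= 25, this is the LCA
LCA = 25


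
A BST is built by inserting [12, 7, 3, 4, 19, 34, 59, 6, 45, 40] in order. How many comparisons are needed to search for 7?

Search path for 7: 12 -> 7
Found: True
Comparisons: 2


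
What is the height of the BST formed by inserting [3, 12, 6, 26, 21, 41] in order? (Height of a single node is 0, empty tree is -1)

Insertion order: [3, 12, 6, 26, 21, 41]
Tree (level-order array): [3, None, 12, 6, 26, None, None, 21, 41]
Compute height bottom-up (empty subtree = -1):
  height(6) = 1 + max(-1, -1) = 0
  height(21) = 1 + max(-1, -1) = 0
  height(41) = 1 + max(-1, -1) = 0
  height(26) = 1 + max(0, 0) = 1
  height(12) = 1 + max(0, 1) = 2
  height(3) = 1 + max(-1, 2) = 3
Height = 3


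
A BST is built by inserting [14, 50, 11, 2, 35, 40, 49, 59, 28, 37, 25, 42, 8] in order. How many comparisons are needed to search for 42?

Search path for 42: 14 -> 50 -> 35 -> 40 -> 49 -> 42
Found: True
Comparisons: 6


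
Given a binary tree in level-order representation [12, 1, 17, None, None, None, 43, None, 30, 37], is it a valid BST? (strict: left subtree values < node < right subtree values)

Level-order array: [12, 1, 17, None, None, None, 43, None, 30, 37]
Validate using subtree bounds (lo, hi): at each node, require lo < value < hi,
then recurse left with hi=value and right with lo=value.
Preorder trace (stopping at first violation):
  at node 12 with bounds (-inf, +inf): OK
  at node 1 with bounds (-inf, 12): OK
  at node 17 with bounds (12, +inf): OK
  at node 43 with bounds (17, +inf): OK
  at node 30 with bounds (43, +inf): VIOLATION
Node 30 violates its bound: not (43 < 30 < +inf).
Result: Not a valid BST


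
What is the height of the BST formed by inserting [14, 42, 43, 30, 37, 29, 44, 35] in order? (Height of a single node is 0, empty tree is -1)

Insertion order: [14, 42, 43, 30, 37, 29, 44, 35]
Tree (level-order array): [14, None, 42, 30, 43, 29, 37, None, 44, None, None, 35]
Compute height bottom-up (empty subtree = -1):
  height(29) = 1 + max(-1, -1) = 0
  height(35) = 1 + max(-1, -1) = 0
  height(37) = 1 + max(0, -1) = 1
  height(30) = 1 + max(0, 1) = 2
  height(44) = 1 + max(-1, -1) = 0
  height(43) = 1 + max(-1, 0) = 1
  height(42) = 1 + max(2, 1) = 3
  height(14) = 1 + max(-1, 3) = 4
Height = 4


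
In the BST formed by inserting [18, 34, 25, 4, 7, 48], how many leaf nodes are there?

Tree built from: [18, 34, 25, 4, 7, 48]
Tree (level-order array): [18, 4, 34, None, 7, 25, 48]
Rule: A leaf has 0 children.
Per-node child counts:
  node 18: 2 child(ren)
  node 4: 1 child(ren)
  node 7: 0 child(ren)
  node 34: 2 child(ren)
  node 25: 0 child(ren)
  node 48: 0 child(ren)
Matching nodes: [7, 25, 48]
Count of leaf nodes: 3


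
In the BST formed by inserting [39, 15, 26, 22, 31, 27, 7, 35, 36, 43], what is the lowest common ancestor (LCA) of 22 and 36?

Tree insertion order: [39, 15, 26, 22, 31, 27, 7, 35, 36, 43]
Tree (level-order array): [39, 15, 43, 7, 26, None, None, None, None, 22, 31, None, None, 27, 35, None, None, None, 36]
In a BST, the LCA of p=22, q=36 is the first node v on the
root-to-leaf path with p <= v <= q (go left if both < v, right if both > v).
Walk from root:
  at 39: both 22 and 36 < 39, go left
  at 15: both 22 and 36 > 15, go right
  at 26: 22 <= 26 <= 36, this is the LCA
LCA = 26


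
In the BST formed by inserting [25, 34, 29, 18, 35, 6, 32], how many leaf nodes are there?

Tree built from: [25, 34, 29, 18, 35, 6, 32]
Tree (level-order array): [25, 18, 34, 6, None, 29, 35, None, None, None, 32]
Rule: A leaf has 0 children.
Per-node child counts:
  node 25: 2 child(ren)
  node 18: 1 child(ren)
  node 6: 0 child(ren)
  node 34: 2 child(ren)
  node 29: 1 child(ren)
  node 32: 0 child(ren)
  node 35: 0 child(ren)
Matching nodes: [6, 32, 35]
Count of leaf nodes: 3


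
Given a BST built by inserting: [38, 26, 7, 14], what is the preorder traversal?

Tree insertion order: [38, 26, 7, 14]
Tree (level-order array): [38, 26, None, 7, None, None, 14]
Preorder traversal: [38, 26, 7, 14]


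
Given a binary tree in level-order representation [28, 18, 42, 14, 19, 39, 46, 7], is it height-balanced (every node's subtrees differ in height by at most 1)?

Tree (level-order array): [28, 18, 42, 14, 19, 39, 46, 7]
Definition: a tree is height-balanced if, at every node, |h(left) - h(right)| <= 1 (empty subtree has height -1).
Bottom-up per-node check:
  node 7: h_left=-1, h_right=-1, diff=0 [OK], height=0
  node 14: h_left=0, h_right=-1, diff=1 [OK], height=1
  node 19: h_left=-1, h_right=-1, diff=0 [OK], height=0
  node 18: h_left=1, h_right=0, diff=1 [OK], height=2
  node 39: h_left=-1, h_right=-1, diff=0 [OK], height=0
  node 46: h_left=-1, h_right=-1, diff=0 [OK], height=0
  node 42: h_left=0, h_right=0, diff=0 [OK], height=1
  node 28: h_left=2, h_right=1, diff=1 [OK], height=3
All nodes satisfy the balance condition.
Result: Balanced


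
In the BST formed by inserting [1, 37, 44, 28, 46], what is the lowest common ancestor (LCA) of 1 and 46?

Tree insertion order: [1, 37, 44, 28, 46]
Tree (level-order array): [1, None, 37, 28, 44, None, None, None, 46]
In a BST, the LCA of p=1, q=46 is the first node v on the
root-to-leaf path with p <= v <= q (go left if both < v, right if both > v).
Walk from root:
  at 1: 1 <= 1 <= 46, this is the LCA
LCA = 1


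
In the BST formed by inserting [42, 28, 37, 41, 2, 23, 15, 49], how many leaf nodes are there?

Tree built from: [42, 28, 37, 41, 2, 23, 15, 49]
Tree (level-order array): [42, 28, 49, 2, 37, None, None, None, 23, None, 41, 15]
Rule: A leaf has 0 children.
Per-node child counts:
  node 42: 2 child(ren)
  node 28: 2 child(ren)
  node 2: 1 child(ren)
  node 23: 1 child(ren)
  node 15: 0 child(ren)
  node 37: 1 child(ren)
  node 41: 0 child(ren)
  node 49: 0 child(ren)
Matching nodes: [15, 41, 49]
Count of leaf nodes: 3


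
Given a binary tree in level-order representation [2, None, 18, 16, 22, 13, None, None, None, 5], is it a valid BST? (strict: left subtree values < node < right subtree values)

Level-order array: [2, None, 18, 16, 22, 13, None, None, None, 5]
Validate using subtree bounds (lo, hi): at each node, require lo < value < hi,
then recurse left with hi=value and right with lo=value.
Preorder trace (stopping at first violation):
  at node 2 with bounds (-inf, +inf): OK
  at node 18 with bounds (2, +inf): OK
  at node 16 with bounds (2, 18): OK
  at node 13 with bounds (2, 16): OK
  at node 5 with bounds (2, 13): OK
  at node 22 with bounds (18, +inf): OK
No violation found at any node.
Result: Valid BST


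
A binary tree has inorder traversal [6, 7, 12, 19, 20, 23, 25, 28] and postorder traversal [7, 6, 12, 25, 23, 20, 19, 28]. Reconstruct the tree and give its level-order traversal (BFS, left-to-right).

Inorder:   [6, 7, 12, 19, 20, 23, 25, 28]
Postorder: [7, 6, 12, 25, 23, 20, 19, 28]
Algorithm: postorder visits root last, so walk postorder right-to-left;
each value is the root of the current inorder slice — split it at that
value, recurse on the right subtree first, then the left.
Recursive splits:
  root=28; inorder splits into left=[6, 7, 12, 19, 20, 23, 25], right=[]
  root=19; inorder splits into left=[6, 7, 12], right=[20, 23, 25]
  root=20; inorder splits into left=[], right=[23, 25]
  root=23; inorder splits into left=[], right=[25]
  root=25; inorder splits into left=[], right=[]
  root=12; inorder splits into left=[6, 7], right=[]
  root=6; inorder splits into left=[], right=[7]
  root=7; inorder splits into left=[], right=[]
Reconstructed level-order: [28, 19, 12, 20, 6, 23, 7, 25]


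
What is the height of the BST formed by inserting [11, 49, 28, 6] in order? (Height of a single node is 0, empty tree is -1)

Insertion order: [11, 49, 28, 6]
Tree (level-order array): [11, 6, 49, None, None, 28]
Compute height bottom-up (empty subtree = -1):
  height(6) = 1 + max(-1, -1) = 0
  height(28) = 1 + max(-1, -1) = 0
  height(49) = 1 + max(0, -1) = 1
  height(11) = 1 + max(0, 1) = 2
Height = 2


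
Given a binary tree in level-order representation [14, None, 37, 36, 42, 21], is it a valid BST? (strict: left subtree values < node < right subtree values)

Level-order array: [14, None, 37, 36, 42, 21]
Validate using subtree bounds (lo, hi): at each node, require lo < value < hi,
then recurse left with hi=value and right with lo=value.
Preorder trace (stopping at first violation):
  at node 14 with bounds (-inf, +inf): OK
  at node 37 with bounds (14, +inf): OK
  at node 36 with bounds (14, 37): OK
  at node 21 with bounds (14, 36): OK
  at node 42 with bounds (37, +inf): OK
No violation found at any node.
Result: Valid BST


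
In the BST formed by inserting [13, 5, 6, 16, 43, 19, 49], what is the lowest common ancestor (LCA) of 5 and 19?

Tree insertion order: [13, 5, 6, 16, 43, 19, 49]
Tree (level-order array): [13, 5, 16, None, 6, None, 43, None, None, 19, 49]
In a BST, the LCA of p=5, q=19 is the first node v on the
root-to-leaf path with p <= v <= q (go left if both < v, right if both > v).
Walk from root:
  at 13: 5 <= 13 <= 19, this is the LCA
LCA = 13


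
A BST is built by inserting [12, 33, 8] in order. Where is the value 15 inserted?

Starting tree (level order): [12, 8, 33]
Insertion path: 12 -> 33
Result: insert 15 as left child of 33
Final tree (level order): [12, 8, 33, None, None, 15]


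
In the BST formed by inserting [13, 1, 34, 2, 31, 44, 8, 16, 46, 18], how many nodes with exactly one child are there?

Tree built from: [13, 1, 34, 2, 31, 44, 8, 16, 46, 18]
Tree (level-order array): [13, 1, 34, None, 2, 31, 44, None, 8, 16, None, None, 46, None, None, None, 18]
Rule: These are nodes with exactly 1 non-null child.
Per-node child counts:
  node 13: 2 child(ren)
  node 1: 1 child(ren)
  node 2: 1 child(ren)
  node 8: 0 child(ren)
  node 34: 2 child(ren)
  node 31: 1 child(ren)
  node 16: 1 child(ren)
  node 18: 0 child(ren)
  node 44: 1 child(ren)
  node 46: 0 child(ren)
Matching nodes: [1, 2, 31, 16, 44]
Count of nodes with exactly one child: 5


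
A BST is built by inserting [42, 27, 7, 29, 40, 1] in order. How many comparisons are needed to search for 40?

Search path for 40: 42 -> 27 -> 29 -> 40
Found: True
Comparisons: 4


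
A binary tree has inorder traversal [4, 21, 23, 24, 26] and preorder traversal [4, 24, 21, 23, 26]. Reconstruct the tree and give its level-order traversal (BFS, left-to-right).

Inorder:  [4, 21, 23, 24, 26]
Preorder: [4, 24, 21, 23, 26]
Algorithm: preorder visits root first, so consume preorder in order;
for each root, split the current inorder slice at that value into
left-subtree inorder and right-subtree inorder, then recurse.
Recursive splits:
  root=4; inorder splits into left=[], right=[21, 23, 24, 26]
  root=24; inorder splits into left=[21, 23], right=[26]
  root=21; inorder splits into left=[], right=[23]
  root=23; inorder splits into left=[], right=[]
  root=26; inorder splits into left=[], right=[]
Reconstructed level-order: [4, 24, 21, 26, 23]


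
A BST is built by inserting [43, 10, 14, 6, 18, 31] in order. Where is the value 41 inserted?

Starting tree (level order): [43, 10, None, 6, 14, None, None, None, 18, None, 31]
Insertion path: 43 -> 10 -> 14 -> 18 -> 31
Result: insert 41 as right child of 31
Final tree (level order): [43, 10, None, 6, 14, None, None, None, 18, None, 31, None, 41]


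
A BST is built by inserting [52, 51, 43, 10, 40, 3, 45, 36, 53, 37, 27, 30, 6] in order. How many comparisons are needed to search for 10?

Search path for 10: 52 -> 51 -> 43 -> 10
Found: True
Comparisons: 4


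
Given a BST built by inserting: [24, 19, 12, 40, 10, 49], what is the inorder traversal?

Tree insertion order: [24, 19, 12, 40, 10, 49]
Tree (level-order array): [24, 19, 40, 12, None, None, 49, 10]
Inorder traversal: [10, 12, 19, 24, 40, 49]


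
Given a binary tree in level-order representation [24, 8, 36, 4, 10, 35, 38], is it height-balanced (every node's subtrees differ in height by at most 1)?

Tree (level-order array): [24, 8, 36, 4, 10, 35, 38]
Definition: a tree is height-balanced if, at every node, |h(left) - h(right)| <= 1 (empty subtree has height -1).
Bottom-up per-node check:
  node 4: h_left=-1, h_right=-1, diff=0 [OK], height=0
  node 10: h_left=-1, h_right=-1, diff=0 [OK], height=0
  node 8: h_left=0, h_right=0, diff=0 [OK], height=1
  node 35: h_left=-1, h_right=-1, diff=0 [OK], height=0
  node 38: h_left=-1, h_right=-1, diff=0 [OK], height=0
  node 36: h_left=0, h_right=0, diff=0 [OK], height=1
  node 24: h_left=1, h_right=1, diff=0 [OK], height=2
All nodes satisfy the balance condition.
Result: Balanced


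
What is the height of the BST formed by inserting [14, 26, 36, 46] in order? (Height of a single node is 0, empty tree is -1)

Insertion order: [14, 26, 36, 46]
Tree (level-order array): [14, None, 26, None, 36, None, 46]
Compute height bottom-up (empty subtree = -1):
  height(46) = 1 + max(-1, -1) = 0
  height(36) = 1 + max(-1, 0) = 1
  height(26) = 1 + max(-1, 1) = 2
  height(14) = 1 + max(-1, 2) = 3
Height = 3


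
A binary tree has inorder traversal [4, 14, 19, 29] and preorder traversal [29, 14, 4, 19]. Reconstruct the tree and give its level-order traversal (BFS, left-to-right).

Inorder:  [4, 14, 19, 29]
Preorder: [29, 14, 4, 19]
Algorithm: preorder visits root first, so consume preorder in order;
for each root, split the current inorder slice at that value into
left-subtree inorder and right-subtree inorder, then recurse.
Recursive splits:
  root=29; inorder splits into left=[4, 14, 19], right=[]
  root=14; inorder splits into left=[4], right=[19]
  root=4; inorder splits into left=[], right=[]
  root=19; inorder splits into left=[], right=[]
Reconstructed level-order: [29, 14, 4, 19]


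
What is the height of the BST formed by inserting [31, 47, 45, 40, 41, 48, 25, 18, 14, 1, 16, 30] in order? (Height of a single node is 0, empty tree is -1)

Insertion order: [31, 47, 45, 40, 41, 48, 25, 18, 14, 1, 16, 30]
Tree (level-order array): [31, 25, 47, 18, 30, 45, 48, 14, None, None, None, 40, None, None, None, 1, 16, None, 41]
Compute height bottom-up (empty subtree = -1):
  height(1) = 1 + max(-1, -1) = 0
  height(16) = 1 + max(-1, -1) = 0
  height(14) = 1 + max(0, 0) = 1
  height(18) = 1 + max(1, -1) = 2
  height(30) = 1 + max(-1, -1) = 0
  height(25) = 1 + max(2, 0) = 3
  height(41) = 1 + max(-1, -1) = 0
  height(40) = 1 + max(-1, 0) = 1
  height(45) = 1 + max(1, -1) = 2
  height(48) = 1 + max(-1, -1) = 0
  height(47) = 1 + max(2, 0) = 3
  height(31) = 1 + max(3, 3) = 4
Height = 4


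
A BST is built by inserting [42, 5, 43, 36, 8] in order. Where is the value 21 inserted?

Starting tree (level order): [42, 5, 43, None, 36, None, None, 8]
Insertion path: 42 -> 5 -> 36 -> 8
Result: insert 21 as right child of 8
Final tree (level order): [42, 5, 43, None, 36, None, None, 8, None, None, 21]


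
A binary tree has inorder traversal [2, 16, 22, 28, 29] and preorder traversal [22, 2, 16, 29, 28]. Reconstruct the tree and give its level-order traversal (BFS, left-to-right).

Inorder:  [2, 16, 22, 28, 29]
Preorder: [22, 2, 16, 29, 28]
Algorithm: preorder visits root first, so consume preorder in order;
for each root, split the current inorder slice at that value into
left-subtree inorder and right-subtree inorder, then recurse.
Recursive splits:
  root=22; inorder splits into left=[2, 16], right=[28, 29]
  root=2; inorder splits into left=[], right=[16]
  root=16; inorder splits into left=[], right=[]
  root=29; inorder splits into left=[28], right=[]
  root=28; inorder splits into left=[], right=[]
Reconstructed level-order: [22, 2, 29, 16, 28]


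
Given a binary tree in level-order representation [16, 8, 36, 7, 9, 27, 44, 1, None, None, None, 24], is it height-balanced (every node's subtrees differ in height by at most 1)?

Tree (level-order array): [16, 8, 36, 7, 9, 27, 44, 1, None, None, None, 24]
Definition: a tree is height-balanced if, at every node, |h(left) - h(right)| <= 1 (empty subtree has height -1).
Bottom-up per-node check:
  node 1: h_left=-1, h_right=-1, diff=0 [OK], height=0
  node 7: h_left=0, h_right=-1, diff=1 [OK], height=1
  node 9: h_left=-1, h_right=-1, diff=0 [OK], height=0
  node 8: h_left=1, h_right=0, diff=1 [OK], height=2
  node 24: h_left=-1, h_right=-1, diff=0 [OK], height=0
  node 27: h_left=0, h_right=-1, diff=1 [OK], height=1
  node 44: h_left=-1, h_right=-1, diff=0 [OK], height=0
  node 36: h_left=1, h_right=0, diff=1 [OK], height=2
  node 16: h_left=2, h_right=2, diff=0 [OK], height=3
All nodes satisfy the balance condition.
Result: Balanced


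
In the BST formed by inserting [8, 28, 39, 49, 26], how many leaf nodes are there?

Tree built from: [8, 28, 39, 49, 26]
Tree (level-order array): [8, None, 28, 26, 39, None, None, None, 49]
Rule: A leaf has 0 children.
Per-node child counts:
  node 8: 1 child(ren)
  node 28: 2 child(ren)
  node 26: 0 child(ren)
  node 39: 1 child(ren)
  node 49: 0 child(ren)
Matching nodes: [26, 49]
Count of leaf nodes: 2


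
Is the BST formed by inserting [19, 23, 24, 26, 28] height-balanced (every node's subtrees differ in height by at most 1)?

Tree (level-order array): [19, None, 23, None, 24, None, 26, None, 28]
Definition: a tree is height-balanced if, at every node, |h(left) - h(right)| <= 1 (empty subtree has height -1).
Bottom-up per-node check:
  node 28: h_left=-1, h_right=-1, diff=0 [OK], height=0
  node 26: h_left=-1, h_right=0, diff=1 [OK], height=1
  node 24: h_left=-1, h_right=1, diff=2 [FAIL (|-1-1|=2 > 1)], height=2
  node 23: h_left=-1, h_right=2, diff=3 [FAIL (|-1-2|=3 > 1)], height=3
  node 19: h_left=-1, h_right=3, diff=4 [FAIL (|-1-3|=4 > 1)], height=4
Node 24 violates the condition: |-1 - 1| = 2 > 1.
Result: Not balanced


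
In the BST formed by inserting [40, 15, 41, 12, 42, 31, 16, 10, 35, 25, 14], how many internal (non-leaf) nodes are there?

Tree built from: [40, 15, 41, 12, 42, 31, 16, 10, 35, 25, 14]
Tree (level-order array): [40, 15, 41, 12, 31, None, 42, 10, 14, 16, 35, None, None, None, None, None, None, None, 25]
Rule: An internal node has at least one child.
Per-node child counts:
  node 40: 2 child(ren)
  node 15: 2 child(ren)
  node 12: 2 child(ren)
  node 10: 0 child(ren)
  node 14: 0 child(ren)
  node 31: 2 child(ren)
  node 16: 1 child(ren)
  node 25: 0 child(ren)
  node 35: 0 child(ren)
  node 41: 1 child(ren)
  node 42: 0 child(ren)
Matching nodes: [40, 15, 12, 31, 16, 41]
Count of internal (non-leaf) nodes: 6


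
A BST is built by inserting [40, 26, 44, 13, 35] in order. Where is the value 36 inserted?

Starting tree (level order): [40, 26, 44, 13, 35]
Insertion path: 40 -> 26 -> 35
Result: insert 36 as right child of 35
Final tree (level order): [40, 26, 44, 13, 35, None, None, None, None, None, 36]


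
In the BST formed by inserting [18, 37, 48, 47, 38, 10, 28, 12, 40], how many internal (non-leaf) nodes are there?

Tree built from: [18, 37, 48, 47, 38, 10, 28, 12, 40]
Tree (level-order array): [18, 10, 37, None, 12, 28, 48, None, None, None, None, 47, None, 38, None, None, 40]
Rule: An internal node has at least one child.
Per-node child counts:
  node 18: 2 child(ren)
  node 10: 1 child(ren)
  node 12: 0 child(ren)
  node 37: 2 child(ren)
  node 28: 0 child(ren)
  node 48: 1 child(ren)
  node 47: 1 child(ren)
  node 38: 1 child(ren)
  node 40: 0 child(ren)
Matching nodes: [18, 10, 37, 48, 47, 38]
Count of internal (non-leaf) nodes: 6


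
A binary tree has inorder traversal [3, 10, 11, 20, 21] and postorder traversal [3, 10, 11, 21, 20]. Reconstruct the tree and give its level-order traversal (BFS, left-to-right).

Inorder:   [3, 10, 11, 20, 21]
Postorder: [3, 10, 11, 21, 20]
Algorithm: postorder visits root last, so walk postorder right-to-left;
each value is the root of the current inorder slice — split it at that
value, recurse on the right subtree first, then the left.
Recursive splits:
  root=20; inorder splits into left=[3, 10, 11], right=[21]
  root=21; inorder splits into left=[], right=[]
  root=11; inorder splits into left=[3, 10], right=[]
  root=10; inorder splits into left=[3], right=[]
  root=3; inorder splits into left=[], right=[]
Reconstructed level-order: [20, 11, 21, 10, 3]


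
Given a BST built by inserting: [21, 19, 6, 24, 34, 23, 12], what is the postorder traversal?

Tree insertion order: [21, 19, 6, 24, 34, 23, 12]
Tree (level-order array): [21, 19, 24, 6, None, 23, 34, None, 12]
Postorder traversal: [12, 6, 19, 23, 34, 24, 21]


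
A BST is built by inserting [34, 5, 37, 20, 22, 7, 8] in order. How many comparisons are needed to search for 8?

Search path for 8: 34 -> 5 -> 20 -> 7 -> 8
Found: True
Comparisons: 5


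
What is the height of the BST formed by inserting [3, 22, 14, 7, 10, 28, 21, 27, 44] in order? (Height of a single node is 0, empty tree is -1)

Insertion order: [3, 22, 14, 7, 10, 28, 21, 27, 44]
Tree (level-order array): [3, None, 22, 14, 28, 7, 21, 27, 44, None, 10]
Compute height bottom-up (empty subtree = -1):
  height(10) = 1 + max(-1, -1) = 0
  height(7) = 1 + max(-1, 0) = 1
  height(21) = 1 + max(-1, -1) = 0
  height(14) = 1 + max(1, 0) = 2
  height(27) = 1 + max(-1, -1) = 0
  height(44) = 1 + max(-1, -1) = 0
  height(28) = 1 + max(0, 0) = 1
  height(22) = 1 + max(2, 1) = 3
  height(3) = 1 + max(-1, 3) = 4
Height = 4


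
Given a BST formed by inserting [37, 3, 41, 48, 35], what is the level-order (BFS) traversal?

Tree insertion order: [37, 3, 41, 48, 35]
Tree (level-order array): [37, 3, 41, None, 35, None, 48]
BFS from the root, enqueuing left then right child of each popped node:
  queue [37] -> pop 37, enqueue [3, 41], visited so far: [37]
  queue [3, 41] -> pop 3, enqueue [35], visited so far: [37, 3]
  queue [41, 35] -> pop 41, enqueue [48], visited so far: [37, 3, 41]
  queue [35, 48] -> pop 35, enqueue [none], visited so far: [37, 3, 41, 35]
  queue [48] -> pop 48, enqueue [none], visited so far: [37, 3, 41, 35, 48]
Result: [37, 3, 41, 35, 48]


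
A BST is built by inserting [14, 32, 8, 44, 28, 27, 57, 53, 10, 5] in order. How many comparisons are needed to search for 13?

Search path for 13: 14 -> 8 -> 10
Found: False
Comparisons: 3


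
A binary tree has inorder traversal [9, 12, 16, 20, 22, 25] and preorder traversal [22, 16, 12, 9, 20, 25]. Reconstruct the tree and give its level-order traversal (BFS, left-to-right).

Inorder:  [9, 12, 16, 20, 22, 25]
Preorder: [22, 16, 12, 9, 20, 25]
Algorithm: preorder visits root first, so consume preorder in order;
for each root, split the current inorder slice at that value into
left-subtree inorder and right-subtree inorder, then recurse.
Recursive splits:
  root=22; inorder splits into left=[9, 12, 16, 20], right=[25]
  root=16; inorder splits into left=[9, 12], right=[20]
  root=12; inorder splits into left=[9], right=[]
  root=9; inorder splits into left=[], right=[]
  root=20; inorder splits into left=[], right=[]
  root=25; inorder splits into left=[], right=[]
Reconstructed level-order: [22, 16, 25, 12, 20, 9]


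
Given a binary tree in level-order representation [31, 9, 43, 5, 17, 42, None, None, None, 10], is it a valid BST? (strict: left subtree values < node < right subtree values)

Level-order array: [31, 9, 43, 5, 17, 42, None, None, None, 10]
Validate using subtree bounds (lo, hi): at each node, require lo < value < hi,
then recurse left with hi=value and right with lo=value.
Preorder trace (stopping at first violation):
  at node 31 with bounds (-inf, +inf): OK
  at node 9 with bounds (-inf, 31): OK
  at node 5 with bounds (-inf, 9): OK
  at node 17 with bounds (9, 31): OK
  at node 10 with bounds (9, 17): OK
  at node 43 with bounds (31, +inf): OK
  at node 42 with bounds (31, 43): OK
No violation found at any node.
Result: Valid BST


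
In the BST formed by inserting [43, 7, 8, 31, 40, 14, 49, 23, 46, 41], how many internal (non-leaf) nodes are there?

Tree built from: [43, 7, 8, 31, 40, 14, 49, 23, 46, 41]
Tree (level-order array): [43, 7, 49, None, 8, 46, None, None, 31, None, None, 14, 40, None, 23, None, 41]
Rule: An internal node has at least one child.
Per-node child counts:
  node 43: 2 child(ren)
  node 7: 1 child(ren)
  node 8: 1 child(ren)
  node 31: 2 child(ren)
  node 14: 1 child(ren)
  node 23: 0 child(ren)
  node 40: 1 child(ren)
  node 41: 0 child(ren)
  node 49: 1 child(ren)
  node 46: 0 child(ren)
Matching nodes: [43, 7, 8, 31, 14, 40, 49]
Count of internal (non-leaf) nodes: 7


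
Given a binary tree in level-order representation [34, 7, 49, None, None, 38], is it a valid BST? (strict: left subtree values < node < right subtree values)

Level-order array: [34, 7, 49, None, None, 38]
Validate using subtree bounds (lo, hi): at each node, require lo < value < hi,
then recurse left with hi=value and right with lo=value.
Preorder trace (stopping at first violation):
  at node 34 with bounds (-inf, +inf): OK
  at node 7 with bounds (-inf, 34): OK
  at node 49 with bounds (34, +inf): OK
  at node 38 with bounds (34, 49): OK
No violation found at any node.
Result: Valid BST


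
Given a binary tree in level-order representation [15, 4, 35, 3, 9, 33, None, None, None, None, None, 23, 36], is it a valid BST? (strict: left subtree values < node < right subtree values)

Level-order array: [15, 4, 35, 3, 9, 33, None, None, None, None, None, 23, 36]
Validate using subtree bounds (lo, hi): at each node, require lo < value < hi,
then recurse left with hi=value and right with lo=value.
Preorder trace (stopping at first violation):
  at node 15 with bounds (-inf, +inf): OK
  at node 4 with bounds (-inf, 15): OK
  at node 3 with bounds (-inf, 4): OK
  at node 9 with bounds (4, 15): OK
  at node 35 with bounds (15, +inf): OK
  at node 33 with bounds (15, 35): OK
  at node 23 with bounds (15, 33): OK
  at node 36 with bounds (33, 35): VIOLATION
Node 36 violates its bound: not (33 < 36 < 35).
Result: Not a valid BST


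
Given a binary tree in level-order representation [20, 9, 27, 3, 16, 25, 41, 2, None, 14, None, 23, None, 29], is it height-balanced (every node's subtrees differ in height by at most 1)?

Tree (level-order array): [20, 9, 27, 3, 16, 25, 41, 2, None, 14, None, 23, None, 29]
Definition: a tree is height-balanced if, at every node, |h(left) - h(right)| <= 1 (empty subtree has height -1).
Bottom-up per-node check:
  node 2: h_left=-1, h_right=-1, diff=0 [OK], height=0
  node 3: h_left=0, h_right=-1, diff=1 [OK], height=1
  node 14: h_left=-1, h_right=-1, diff=0 [OK], height=0
  node 16: h_left=0, h_right=-1, diff=1 [OK], height=1
  node 9: h_left=1, h_right=1, diff=0 [OK], height=2
  node 23: h_left=-1, h_right=-1, diff=0 [OK], height=0
  node 25: h_left=0, h_right=-1, diff=1 [OK], height=1
  node 29: h_left=-1, h_right=-1, diff=0 [OK], height=0
  node 41: h_left=0, h_right=-1, diff=1 [OK], height=1
  node 27: h_left=1, h_right=1, diff=0 [OK], height=2
  node 20: h_left=2, h_right=2, diff=0 [OK], height=3
All nodes satisfy the balance condition.
Result: Balanced


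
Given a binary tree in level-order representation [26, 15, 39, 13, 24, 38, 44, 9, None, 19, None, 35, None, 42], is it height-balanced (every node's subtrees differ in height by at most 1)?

Tree (level-order array): [26, 15, 39, 13, 24, 38, 44, 9, None, 19, None, 35, None, 42]
Definition: a tree is height-balanced if, at every node, |h(left) - h(right)| <= 1 (empty subtree has height -1).
Bottom-up per-node check:
  node 9: h_left=-1, h_right=-1, diff=0 [OK], height=0
  node 13: h_left=0, h_right=-1, diff=1 [OK], height=1
  node 19: h_left=-1, h_right=-1, diff=0 [OK], height=0
  node 24: h_left=0, h_right=-1, diff=1 [OK], height=1
  node 15: h_left=1, h_right=1, diff=0 [OK], height=2
  node 35: h_left=-1, h_right=-1, diff=0 [OK], height=0
  node 38: h_left=0, h_right=-1, diff=1 [OK], height=1
  node 42: h_left=-1, h_right=-1, diff=0 [OK], height=0
  node 44: h_left=0, h_right=-1, diff=1 [OK], height=1
  node 39: h_left=1, h_right=1, diff=0 [OK], height=2
  node 26: h_left=2, h_right=2, diff=0 [OK], height=3
All nodes satisfy the balance condition.
Result: Balanced


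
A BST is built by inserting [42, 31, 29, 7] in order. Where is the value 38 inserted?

Starting tree (level order): [42, 31, None, 29, None, 7]
Insertion path: 42 -> 31
Result: insert 38 as right child of 31
Final tree (level order): [42, 31, None, 29, 38, 7]


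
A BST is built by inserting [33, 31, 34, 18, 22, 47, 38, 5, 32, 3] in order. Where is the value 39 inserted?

Starting tree (level order): [33, 31, 34, 18, 32, None, 47, 5, 22, None, None, 38, None, 3]
Insertion path: 33 -> 34 -> 47 -> 38
Result: insert 39 as right child of 38
Final tree (level order): [33, 31, 34, 18, 32, None, 47, 5, 22, None, None, 38, None, 3, None, None, None, None, 39]


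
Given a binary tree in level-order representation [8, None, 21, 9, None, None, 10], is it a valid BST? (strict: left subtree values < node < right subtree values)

Level-order array: [8, None, 21, 9, None, None, 10]
Validate using subtree bounds (lo, hi): at each node, require lo < value < hi,
then recurse left with hi=value and right with lo=value.
Preorder trace (stopping at first violation):
  at node 8 with bounds (-inf, +inf): OK
  at node 21 with bounds (8, +inf): OK
  at node 9 with bounds (8, 21): OK
  at node 10 with bounds (9, 21): OK
No violation found at any node.
Result: Valid BST


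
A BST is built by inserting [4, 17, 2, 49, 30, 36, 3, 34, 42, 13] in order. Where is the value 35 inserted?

Starting tree (level order): [4, 2, 17, None, 3, 13, 49, None, None, None, None, 30, None, None, 36, 34, 42]
Insertion path: 4 -> 17 -> 49 -> 30 -> 36 -> 34
Result: insert 35 as right child of 34
Final tree (level order): [4, 2, 17, None, 3, 13, 49, None, None, None, None, 30, None, None, 36, 34, 42, None, 35]


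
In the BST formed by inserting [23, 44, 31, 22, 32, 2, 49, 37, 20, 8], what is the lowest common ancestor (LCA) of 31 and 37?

Tree insertion order: [23, 44, 31, 22, 32, 2, 49, 37, 20, 8]
Tree (level-order array): [23, 22, 44, 2, None, 31, 49, None, 20, None, 32, None, None, 8, None, None, 37]
In a BST, the LCA of p=31, q=37 is the first node v on the
root-to-leaf path with p <= v <= q (go left if both < v, right if both > v).
Walk from root:
  at 23: both 31 and 37 > 23, go right
  at 44: both 31 and 37 < 44, go left
  at 31: 31 <= 31 <= 37, this is the LCA
LCA = 31


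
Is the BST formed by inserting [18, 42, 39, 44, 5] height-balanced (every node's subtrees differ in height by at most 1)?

Tree (level-order array): [18, 5, 42, None, None, 39, 44]
Definition: a tree is height-balanced if, at every node, |h(left) - h(right)| <= 1 (empty subtree has height -1).
Bottom-up per-node check:
  node 5: h_left=-1, h_right=-1, diff=0 [OK], height=0
  node 39: h_left=-1, h_right=-1, diff=0 [OK], height=0
  node 44: h_left=-1, h_right=-1, diff=0 [OK], height=0
  node 42: h_left=0, h_right=0, diff=0 [OK], height=1
  node 18: h_left=0, h_right=1, diff=1 [OK], height=2
All nodes satisfy the balance condition.
Result: Balanced


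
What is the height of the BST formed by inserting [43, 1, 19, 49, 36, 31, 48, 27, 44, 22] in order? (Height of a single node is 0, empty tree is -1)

Insertion order: [43, 1, 19, 49, 36, 31, 48, 27, 44, 22]
Tree (level-order array): [43, 1, 49, None, 19, 48, None, None, 36, 44, None, 31, None, None, None, 27, None, 22]
Compute height bottom-up (empty subtree = -1):
  height(22) = 1 + max(-1, -1) = 0
  height(27) = 1 + max(0, -1) = 1
  height(31) = 1 + max(1, -1) = 2
  height(36) = 1 + max(2, -1) = 3
  height(19) = 1 + max(-1, 3) = 4
  height(1) = 1 + max(-1, 4) = 5
  height(44) = 1 + max(-1, -1) = 0
  height(48) = 1 + max(0, -1) = 1
  height(49) = 1 + max(1, -1) = 2
  height(43) = 1 + max(5, 2) = 6
Height = 6


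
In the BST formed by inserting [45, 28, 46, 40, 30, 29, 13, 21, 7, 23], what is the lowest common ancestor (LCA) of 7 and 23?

Tree insertion order: [45, 28, 46, 40, 30, 29, 13, 21, 7, 23]
Tree (level-order array): [45, 28, 46, 13, 40, None, None, 7, 21, 30, None, None, None, None, 23, 29]
In a BST, the LCA of p=7, q=23 is the first node v on the
root-to-leaf path with p <= v <= q (go left if both < v, right if both > v).
Walk from root:
  at 45: both 7 and 23 < 45, go left
  at 28: both 7 and 23 < 28, go left
  at 13: 7 <= 13 <= 23, this is the LCA
LCA = 13
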